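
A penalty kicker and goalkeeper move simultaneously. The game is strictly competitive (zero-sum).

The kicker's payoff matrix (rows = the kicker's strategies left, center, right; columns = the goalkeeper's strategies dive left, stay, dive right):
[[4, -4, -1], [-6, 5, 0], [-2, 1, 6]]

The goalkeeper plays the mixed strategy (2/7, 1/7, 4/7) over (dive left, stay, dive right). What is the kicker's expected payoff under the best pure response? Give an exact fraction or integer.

left: (4)·(2/7) + (-4)·(1/7) + (-1)·(4/7) = 0.
center: (-6)·(2/7) + (5)·(1/7) + (0)·(4/7) = -1.
right: (-2)·(2/7) + (1)·(1/7) + (6)·(4/7) = 3.
The best pure response is right with expected payoff 3.

3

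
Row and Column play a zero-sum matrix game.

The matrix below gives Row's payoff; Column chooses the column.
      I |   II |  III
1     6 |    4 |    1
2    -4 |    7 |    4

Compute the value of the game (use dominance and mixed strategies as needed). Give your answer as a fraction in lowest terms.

28/13

Column II is strictly dominated by III for Column (it gives Row more in every row).
The remaining 2×2 game on (1, 2) × (I, III) has no saddle point. Let Row play 1 with probability p; indifference gives 6p − 4(1−p) = p + 4(1−p), so p = 8/13.
Similarly Column's optimal q on I is 3/13, and the value is 6·(3/13) + (1)·(10/13) = 28/13.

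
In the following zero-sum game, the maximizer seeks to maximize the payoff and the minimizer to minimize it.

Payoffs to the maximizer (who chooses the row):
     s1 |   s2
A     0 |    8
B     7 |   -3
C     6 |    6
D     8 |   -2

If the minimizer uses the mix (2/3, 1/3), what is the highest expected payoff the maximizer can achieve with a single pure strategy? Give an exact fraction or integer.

A: (0)·(2/3) + (8)·(1/3) = 8/3.
B: (7)·(2/3) + (-3)·(1/3) = 11/3.
C: (6)·(2/3) + (6)·(1/3) = 6.
D: (8)·(2/3) + (-2)·(1/3) = 14/3.
The best pure response is C with expected payoff 6.

6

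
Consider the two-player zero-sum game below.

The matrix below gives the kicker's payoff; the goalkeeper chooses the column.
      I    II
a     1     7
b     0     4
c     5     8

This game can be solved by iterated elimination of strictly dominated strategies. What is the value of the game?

5

Row a is strictly dominated by row c (5>1, 8>7); eliminate a.
Column II is strictly dominated by I for the goalkeeper (0<4, 5<8); eliminate II.
Row b is strictly dominated by row c (5>0); eliminate b.
Only (c, I) remains, with payoff 5.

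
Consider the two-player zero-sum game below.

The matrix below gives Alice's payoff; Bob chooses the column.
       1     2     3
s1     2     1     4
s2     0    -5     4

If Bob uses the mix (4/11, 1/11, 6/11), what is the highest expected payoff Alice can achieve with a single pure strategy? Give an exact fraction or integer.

3

s1: (2)·(4/11) + (1)·(1/11) + (4)·(6/11) = 3.
s2: (0)·(4/11) + (-5)·(1/11) + (4)·(6/11) = 19/11.
The best pure response is s1 with expected payoff 3.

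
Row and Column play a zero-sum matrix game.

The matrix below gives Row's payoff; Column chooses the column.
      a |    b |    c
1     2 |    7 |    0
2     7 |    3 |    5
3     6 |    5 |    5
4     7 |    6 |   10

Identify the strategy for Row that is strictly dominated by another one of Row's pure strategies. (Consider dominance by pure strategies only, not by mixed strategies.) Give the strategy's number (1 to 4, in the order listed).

3

Compare 3 with 4: 7 > 6, 6 > 5, 10 > 5.
So 4 strictly dominates 3 for Row; 3 is strictly dominated.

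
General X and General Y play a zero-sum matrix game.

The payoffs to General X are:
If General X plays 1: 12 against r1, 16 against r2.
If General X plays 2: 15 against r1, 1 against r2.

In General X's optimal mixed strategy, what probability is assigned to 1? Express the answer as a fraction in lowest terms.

Row minima are 12 and 1, so General X's maximin is 12; column maxima are 15 and 16, so General Y's minimax is 15. These differ, so the equilibrium is in mixed strategies.
Let General X play 1 with probability p. General Y is indifferent when 12p + 15(1−p) = 16p + (1−p), giving p = 7/9.

7/9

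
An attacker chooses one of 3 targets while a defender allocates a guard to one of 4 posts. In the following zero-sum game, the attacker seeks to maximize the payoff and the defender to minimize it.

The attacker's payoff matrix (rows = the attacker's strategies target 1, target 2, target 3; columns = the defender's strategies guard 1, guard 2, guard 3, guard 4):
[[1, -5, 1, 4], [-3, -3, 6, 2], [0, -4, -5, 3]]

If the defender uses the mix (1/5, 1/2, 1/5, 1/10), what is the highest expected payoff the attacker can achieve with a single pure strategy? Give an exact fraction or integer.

target 1: (1)·(1/5) + (-5)·(1/2) + (1)·(1/5) + (4)·(1/10) = -17/10.
target 2: (-3)·(1/5) + (-3)·(1/2) + (6)·(1/5) + (2)·(1/10) = -7/10.
target 3: (0)·(1/5) + (-4)·(1/2) + (-5)·(1/5) + (3)·(1/10) = -27/10.
The best pure response is target 2 with expected payoff -7/10.

-7/10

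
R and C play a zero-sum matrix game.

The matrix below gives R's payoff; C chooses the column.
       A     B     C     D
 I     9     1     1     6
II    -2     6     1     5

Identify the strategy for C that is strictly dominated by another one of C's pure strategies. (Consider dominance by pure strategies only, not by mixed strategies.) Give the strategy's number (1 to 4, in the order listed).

C prefers columns that give R less. Compare D with C: 1 < 6, 1 < 5.
So C strictly dominates D for C; D is strictly dominated.

4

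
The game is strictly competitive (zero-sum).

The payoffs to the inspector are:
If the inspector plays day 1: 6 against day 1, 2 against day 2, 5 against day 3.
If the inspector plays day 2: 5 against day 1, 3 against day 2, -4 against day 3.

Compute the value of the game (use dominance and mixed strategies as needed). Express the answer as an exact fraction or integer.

Column day 1 is strictly dominated by day 2 for the inspectee (it gives the inspector more in every row).
The remaining 2×2 game on (day 1, day 2) × (day 2, day 3) has no saddle point. Let the inspector play day 1 with probability p; indifference gives 2p + 3(1−p) = 5p − 4(1−p), so p = 7/10.
Similarly the inspectee's optimal q on day 2 is 9/10, and the value is 2·(9/10) + (5)·(1/10) = 23/10.

23/10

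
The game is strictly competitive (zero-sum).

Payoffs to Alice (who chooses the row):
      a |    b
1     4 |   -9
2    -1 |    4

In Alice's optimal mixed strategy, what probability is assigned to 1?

Row minima are -9 and -1, so Alice's maximin is -1; column maxima are 4 and 4, so Bob's minimax is 4. These differ, so the equilibrium is in mixed strategies.
Let Alice play 1 with probability p. Bob is indifferent when 4p − (1−p) = −9p + 4(1−p), giving p = 5/18.

5/18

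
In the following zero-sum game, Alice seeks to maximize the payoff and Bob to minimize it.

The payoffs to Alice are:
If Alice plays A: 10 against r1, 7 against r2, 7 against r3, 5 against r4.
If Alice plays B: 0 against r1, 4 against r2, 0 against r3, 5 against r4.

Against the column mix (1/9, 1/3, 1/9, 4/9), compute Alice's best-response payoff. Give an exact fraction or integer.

A: (10)·(1/9) + (7)·(1/3) + (7)·(1/9) + (5)·(4/9) = 58/9.
B: (0)·(1/9) + (4)·(1/3) + (0)·(1/9) + (5)·(4/9) = 32/9.
The best pure response is A with expected payoff 58/9.

58/9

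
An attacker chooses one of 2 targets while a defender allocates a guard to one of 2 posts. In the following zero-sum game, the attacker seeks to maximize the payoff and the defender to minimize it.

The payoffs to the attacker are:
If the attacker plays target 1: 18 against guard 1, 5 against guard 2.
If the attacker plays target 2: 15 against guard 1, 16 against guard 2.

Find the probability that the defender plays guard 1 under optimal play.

Row minima are 5 and 15, so the attacker's maximin is 15; column maxima are 18 and 16, so the defender's minimax is 16. These differ, so the equilibrium is in mixed strategies.
Let the defender play guard 1 with probability q. The attacker is indifferent when 18q + 5(1−q) = 15q + 16(1−q), giving q = 11/14.

11/14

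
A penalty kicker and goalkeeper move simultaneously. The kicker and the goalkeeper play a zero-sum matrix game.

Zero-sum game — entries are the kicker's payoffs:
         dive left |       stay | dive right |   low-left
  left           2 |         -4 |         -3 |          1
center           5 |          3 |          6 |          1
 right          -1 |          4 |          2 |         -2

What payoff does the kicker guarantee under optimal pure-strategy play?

Row minima: -4, 1, -2 → the kicker's maximin is 1.
Column maxima: 5, 4, 6, 1 → the goalkeeper's minimax is 1.
They coincide at (center, low-left), so the value is 1.

1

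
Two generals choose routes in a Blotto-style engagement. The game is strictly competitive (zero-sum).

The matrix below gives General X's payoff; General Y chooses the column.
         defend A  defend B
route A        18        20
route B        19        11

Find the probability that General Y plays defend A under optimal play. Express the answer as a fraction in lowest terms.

Row minima are 18 and 11, so General X's maximin is 18; column maxima are 19 and 20, so General Y's minimax is 19. These differ, so the equilibrium is in mixed strategies.
Let General Y play defend A with probability q. General X is indifferent when 18q + 20(1−q) = 19q + 11(1−q), giving q = 9/10.

9/10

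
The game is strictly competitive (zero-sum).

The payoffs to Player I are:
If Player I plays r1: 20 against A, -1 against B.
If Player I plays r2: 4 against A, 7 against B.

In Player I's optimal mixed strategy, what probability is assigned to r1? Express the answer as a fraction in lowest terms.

1/8

Row minima are -1 and 4, so Player I's maximin is 4; column maxima are 20 and 7, so Player II's minimax is 7. These differ, so the equilibrium is in mixed strategies.
Let Player I play r1 with probability p. Player II is indifferent when 20p + 4(1−p) = −p + 7(1−p), giving p = 1/8.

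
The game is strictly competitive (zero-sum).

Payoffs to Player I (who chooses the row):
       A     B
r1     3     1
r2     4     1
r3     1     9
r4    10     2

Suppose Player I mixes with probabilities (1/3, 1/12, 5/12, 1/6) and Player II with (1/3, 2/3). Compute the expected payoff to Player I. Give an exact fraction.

149/36

Against (1/3, 2/3), each row's expected payoff is r1: 5/3; r2: 2; r3: 19/3; r4: 14/3.
Taking the (1/3, 1/12, 5/12, 1/6)-weighted average: (1/3)·(5/3) + (1/12)·(2) + (5/12)·(19/3) + (1/6)·(14/3) = 149/36.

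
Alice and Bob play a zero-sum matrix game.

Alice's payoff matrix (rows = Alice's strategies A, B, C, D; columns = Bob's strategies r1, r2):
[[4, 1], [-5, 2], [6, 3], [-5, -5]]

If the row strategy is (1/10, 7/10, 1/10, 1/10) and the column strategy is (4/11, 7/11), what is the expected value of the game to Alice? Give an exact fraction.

-29/110

Against (4/11, 7/11), each row's expected payoff is A: 23/11; B: -6/11; C: 45/11; D: -5.
Taking the (1/10, 7/10, 1/10, 1/10)-weighted average: (1/10)·(23/11) + (7/10)·(-6/11) + (1/10)·(45/11) + (1/10)·(-5) = -29/110.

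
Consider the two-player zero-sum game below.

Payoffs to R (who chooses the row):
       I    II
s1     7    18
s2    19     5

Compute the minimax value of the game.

307/25

Row minima are 7 and 5, so R's maximin is 7; column maxima are 19 and 18, so C's minimax is 18. These differ, so the equilibrium is in mixed strategies.
Let R play s1 with probability p. C is indifferent when 7p + 19(1−p) = 18p + 5(1−p), giving p = 14/25.
Let C play I with probability q. R is indifferent when 7q + 18(1−q) = 19q + 5(1−q), giving q = 13/25.
The value is 7·(13/25) + (18)·(12/25) = 307/25.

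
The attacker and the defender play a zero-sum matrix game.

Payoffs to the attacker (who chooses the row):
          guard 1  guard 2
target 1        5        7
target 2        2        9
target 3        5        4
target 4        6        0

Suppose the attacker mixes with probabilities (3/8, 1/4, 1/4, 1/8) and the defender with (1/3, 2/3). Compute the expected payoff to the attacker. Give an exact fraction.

Against (1/3, 2/3), each row's expected payoff is target 1: 19/3; target 2: 20/3; target 3: 13/3; target 4: 2.
Taking the (3/8, 1/4, 1/4, 1/8)-weighted average: (3/8)·(19/3) + (1/4)·(20/3) + (1/4)·(13/3) + (1/8)·(2) = 43/8.

43/8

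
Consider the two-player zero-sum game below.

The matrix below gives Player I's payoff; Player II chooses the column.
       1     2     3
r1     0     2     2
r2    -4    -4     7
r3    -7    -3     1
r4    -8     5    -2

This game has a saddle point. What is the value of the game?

Row minima: 0, -4, -7, -8 → Player I's maximin is 0.
Column maxima: 0, 5, 7 → Player II's minimax is 0.
They coincide at (r1, 1), so the value is 0.

0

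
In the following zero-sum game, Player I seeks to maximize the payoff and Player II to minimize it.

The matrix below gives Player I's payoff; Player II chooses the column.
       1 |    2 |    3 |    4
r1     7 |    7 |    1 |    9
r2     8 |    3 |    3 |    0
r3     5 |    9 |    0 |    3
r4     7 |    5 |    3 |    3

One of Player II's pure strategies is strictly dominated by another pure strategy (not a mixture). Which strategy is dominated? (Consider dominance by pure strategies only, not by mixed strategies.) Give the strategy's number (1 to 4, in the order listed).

1

Player II prefers columns that give Player I less. Compare 1 with 3: 1 < 7, 3 < 8, 0 < 5, 3 < 7.
So 3 strictly dominates 1 for Player II; 1 is strictly dominated.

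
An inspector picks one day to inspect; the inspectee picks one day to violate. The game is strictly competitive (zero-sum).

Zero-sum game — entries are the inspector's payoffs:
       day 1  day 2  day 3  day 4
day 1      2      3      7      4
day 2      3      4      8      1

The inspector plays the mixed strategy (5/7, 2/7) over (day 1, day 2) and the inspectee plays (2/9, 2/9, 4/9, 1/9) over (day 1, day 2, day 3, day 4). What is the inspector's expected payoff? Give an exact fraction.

Against (2/9, 2/9, 4/9, 1/9), each row's expected payoff is day 1: 14/3; day 2: 47/9.
Taking the (5/7, 2/7)-weighted average: (5/7)·(14/3) + (2/7)·(47/9) = 304/63.

304/63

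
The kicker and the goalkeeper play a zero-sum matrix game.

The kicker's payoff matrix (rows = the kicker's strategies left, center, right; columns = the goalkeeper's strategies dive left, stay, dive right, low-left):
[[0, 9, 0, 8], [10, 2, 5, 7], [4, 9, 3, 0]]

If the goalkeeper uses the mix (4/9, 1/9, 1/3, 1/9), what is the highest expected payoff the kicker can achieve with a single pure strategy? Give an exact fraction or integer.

64/9

left: (0)·(4/9) + (9)·(1/9) + (0)·(1/3) + (8)·(1/9) = 17/9.
center: (10)·(4/9) + (2)·(1/9) + (5)·(1/3) + (7)·(1/9) = 64/9.
right: (4)·(4/9) + (9)·(1/9) + (3)·(1/3) + (0)·(1/9) = 34/9.
The best pure response is center with expected payoff 64/9.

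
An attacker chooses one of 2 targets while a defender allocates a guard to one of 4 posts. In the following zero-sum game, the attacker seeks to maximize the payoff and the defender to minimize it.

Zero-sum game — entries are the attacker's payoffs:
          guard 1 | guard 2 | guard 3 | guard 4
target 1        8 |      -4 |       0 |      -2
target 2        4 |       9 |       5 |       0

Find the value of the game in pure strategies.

0

Row minima: -4, 0 → the attacker's maximin is 0.
Column maxima: 8, 9, 5, 0 → the defender's minimax is 0.
They coincide at (target 2, guard 4), so the value is 0.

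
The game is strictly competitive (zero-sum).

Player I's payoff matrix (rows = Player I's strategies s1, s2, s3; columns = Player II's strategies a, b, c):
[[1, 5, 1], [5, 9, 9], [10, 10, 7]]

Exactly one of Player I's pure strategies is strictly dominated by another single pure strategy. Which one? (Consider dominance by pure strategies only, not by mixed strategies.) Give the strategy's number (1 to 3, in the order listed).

Compare s1 with s2: 5 > 1, 9 > 5, 9 > 1.
So s2 strictly dominates s1 for Player I; s1 is strictly dominated.

1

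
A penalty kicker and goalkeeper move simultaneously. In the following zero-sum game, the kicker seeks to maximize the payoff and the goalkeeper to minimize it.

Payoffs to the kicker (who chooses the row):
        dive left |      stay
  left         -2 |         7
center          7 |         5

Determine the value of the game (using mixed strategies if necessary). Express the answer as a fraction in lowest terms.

Row minima are -2 and 5, so the kicker's maximin is 5; column maxima are 7 and 7, so the goalkeeper's minimax is 7. These differ, so the equilibrium is in mixed strategies.
Let the kicker play left with probability p. The goalkeeper is indifferent when −2p + 7(1−p) = 7p + 5(1−p), giving p = 2/11.
Let the goalkeeper play dive left with probability q. The kicker is indifferent when −2q + 7(1−q) = 7q + 5(1−q), giving q = 2/11.
The value is -2·(2/11) + (7)·(9/11) = 59/11.

59/11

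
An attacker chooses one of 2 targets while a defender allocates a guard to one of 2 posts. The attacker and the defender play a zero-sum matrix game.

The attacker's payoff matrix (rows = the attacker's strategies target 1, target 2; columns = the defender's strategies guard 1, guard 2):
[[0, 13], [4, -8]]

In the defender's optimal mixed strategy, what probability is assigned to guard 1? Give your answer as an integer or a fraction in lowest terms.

21/25

Row minima are 0 and -8, so the attacker's maximin is 0; column maxima are 4 and 13, so the defender's minimax is 4. These differ, so the equilibrium is in mixed strategies.
Let the defender play guard 1 with probability q. The attacker is indifferent when 13(1−q) = 4q − 8(1−q), giving q = 21/25.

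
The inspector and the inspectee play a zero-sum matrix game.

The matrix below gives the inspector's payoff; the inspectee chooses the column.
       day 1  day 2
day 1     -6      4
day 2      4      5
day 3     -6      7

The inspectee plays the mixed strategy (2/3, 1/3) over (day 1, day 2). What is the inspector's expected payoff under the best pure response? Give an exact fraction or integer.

day 1: (-6)·(2/3) + (4)·(1/3) = -8/3.
day 2: (4)·(2/3) + (5)·(1/3) = 13/3.
day 3: (-6)·(2/3) + (7)·(1/3) = -5/3.
The best pure response is day 2 with expected payoff 13/3.

13/3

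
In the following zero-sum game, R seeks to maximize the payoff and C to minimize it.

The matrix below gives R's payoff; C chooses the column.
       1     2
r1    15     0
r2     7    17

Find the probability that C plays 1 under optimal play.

17/25

Row minima are 0 and 7, so R's maximin is 7; column maxima are 15 and 17, so C's minimax is 15. These differ, so the equilibrium is in mixed strategies.
Let C play 1 with probability q. R is indifferent when 15q = 7q + 17(1−q), giving q = 17/25.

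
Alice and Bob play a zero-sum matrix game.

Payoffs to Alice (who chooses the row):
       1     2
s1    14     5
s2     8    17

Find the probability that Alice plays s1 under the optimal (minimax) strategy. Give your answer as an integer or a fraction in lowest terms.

1/2

Row minima are 5 and 8, so Alice's maximin is 8; column maxima are 14 and 17, so Bob's minimax is 14. These differ, so the equilibrium is in mixed strategies.
Let Alice play s1 with probability p. Bob is indifferent when 14p + 8(1−p) = 5p + 17(1−p), giving p = 1/2.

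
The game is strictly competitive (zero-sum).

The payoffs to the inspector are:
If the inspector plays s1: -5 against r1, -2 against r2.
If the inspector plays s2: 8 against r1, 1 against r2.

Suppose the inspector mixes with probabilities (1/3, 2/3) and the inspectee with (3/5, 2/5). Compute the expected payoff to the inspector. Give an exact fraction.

11/5

Against (3/5, 2/5), each row's expected payoff is s1: -19/5; s2: 26/5.
Taking the (1/3, 2/3)-weighted average: (1/3)·(-19/5) + (2/3)·(26/5) = 11/5.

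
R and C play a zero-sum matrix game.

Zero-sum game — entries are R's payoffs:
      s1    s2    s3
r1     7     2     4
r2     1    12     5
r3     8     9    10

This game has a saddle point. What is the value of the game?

Row minima: 2, 1, 8 → R's maximin is 8.
Column maxima: 8, 12, 10 → C's minimax is 8.
They coincide at (r3, s1), so the value is 8.

8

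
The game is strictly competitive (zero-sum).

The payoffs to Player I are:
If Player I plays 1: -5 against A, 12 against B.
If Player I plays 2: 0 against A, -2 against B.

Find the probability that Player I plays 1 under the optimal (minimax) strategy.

2/19

Row minima are -5 and -2, so Player I's maximin is -2; column maxima are 0 and 12, so Player II's minimax is 0. These differ, so the equilibrium is in mixed strategies.
Let Player I play 1 with probability p. Player II is indifferent when −5p = 12p − 2(1−p), giving p = 2/19.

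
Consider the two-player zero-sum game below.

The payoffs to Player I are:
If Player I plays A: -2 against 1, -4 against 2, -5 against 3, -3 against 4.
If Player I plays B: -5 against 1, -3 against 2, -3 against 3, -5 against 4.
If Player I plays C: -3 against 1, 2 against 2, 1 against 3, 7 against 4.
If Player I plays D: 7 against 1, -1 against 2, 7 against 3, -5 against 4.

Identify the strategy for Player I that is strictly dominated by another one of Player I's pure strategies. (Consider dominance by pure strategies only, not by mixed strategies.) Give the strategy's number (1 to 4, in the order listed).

Compare B with C: -3 > -5, 2 > -3, 1 > -3, 7 > -5.
So C strictly dominates B for Player I; B is strictly dominated.

2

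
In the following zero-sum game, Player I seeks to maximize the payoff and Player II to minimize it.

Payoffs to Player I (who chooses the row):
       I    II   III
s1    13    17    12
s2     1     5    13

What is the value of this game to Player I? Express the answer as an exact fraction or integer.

Column II is strictly dominated by I for Player II (it gives Player I more in every row).
The remaining 2×2 game on (s1, s2) × (I, III) has no saddle point. Let Player I play s1 with probability p; indifference gives 13p + (1−p) = 12p + 13(1−p), so p = 12/13.
Similarly Player II's optimal q on I is 1/13, and the value is 13·(1/13) + (12)·(12/13) = 157/13.

157/13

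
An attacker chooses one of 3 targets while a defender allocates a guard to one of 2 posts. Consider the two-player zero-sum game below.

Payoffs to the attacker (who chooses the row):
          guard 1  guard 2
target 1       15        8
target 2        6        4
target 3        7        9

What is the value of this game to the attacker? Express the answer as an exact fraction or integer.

Row target 2 is strictly dominated by row target 3, so the attacker never plays it.
The remaining 2×2 game on (target 1, target 3) × (guard 1, guard 2) has no saddle point. Let the attacker play target 1 with probability p; indifference gives 15p + 7(1−p) = 8p + 9(1−p), so p = 2/9.
Similarly the defender's optimal q on guard 1 is 1/9, and the value is 15·(1/9) + (8)·(8/9) = 79/9.

79/9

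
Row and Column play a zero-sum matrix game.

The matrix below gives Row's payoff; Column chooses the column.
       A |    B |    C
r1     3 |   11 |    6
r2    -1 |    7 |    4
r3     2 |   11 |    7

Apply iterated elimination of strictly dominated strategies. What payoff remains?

3

Row r2 is strictly dominated by row r1 (3>-1, 11>7, 6>4); eliminate r2.
Column B is strictly dominated by A for Column (3<11, 2<11); eliminate B.
Column C is strictly dominated by A for Column (3<6, 2<7); eliminate C.
Row r3 is strictly dominated by row r1 (3>2); eliminate r3.
Only (r1, A) remains, with payoff 3.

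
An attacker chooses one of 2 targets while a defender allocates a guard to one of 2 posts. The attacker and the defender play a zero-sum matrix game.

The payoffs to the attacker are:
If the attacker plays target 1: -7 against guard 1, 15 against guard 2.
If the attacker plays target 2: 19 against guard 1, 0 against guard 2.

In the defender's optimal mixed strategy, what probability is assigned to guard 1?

15/41

Row minima are -7 and 0, so the attacker's maximin is 0; column maxima are 19 and 15, so the defender's minimax is 15. These differ, so the equilibrium is in mixed strategies.
Let the defender play guard 1 with probability q. The attacker is indifferent when −7q + 15(1−q) = 19q, giving q = 15/41.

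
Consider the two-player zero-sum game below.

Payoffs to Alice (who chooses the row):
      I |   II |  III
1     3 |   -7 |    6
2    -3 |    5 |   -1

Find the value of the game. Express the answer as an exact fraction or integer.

-1/3

Column III is strictly dominated by I for Bob (it gives Alice more in every row).
The remaining 2×2 game on (1, 2) × (I, II) has no saddle point. Let Alice play 1 with probability p; indifference gives 3p − 3(1−p) = −7p + 5(1−p), so p = 4/9.
Similarly Bob's optimal q on I is 2/3, and the value is 3·(2/3) + (-7)·(1/3) = -1/3.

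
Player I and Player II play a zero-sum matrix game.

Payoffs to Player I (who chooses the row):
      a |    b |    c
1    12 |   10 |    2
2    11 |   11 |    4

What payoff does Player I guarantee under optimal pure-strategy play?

Row minima: 2, 4 → Player I's maximin is 4.
Column maxima: 12, 11, 4 → Player II's minimax is 4.
They coincide at (2, c), so the value is 4.

4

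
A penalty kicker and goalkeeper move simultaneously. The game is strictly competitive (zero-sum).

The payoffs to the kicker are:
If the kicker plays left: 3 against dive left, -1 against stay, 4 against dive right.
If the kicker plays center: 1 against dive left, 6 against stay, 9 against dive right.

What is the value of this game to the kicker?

19/9

Column dive right is strictly dominated by stay for the goalkeeper (it gives the kicker more in every row).
The remaining 2×2 game on (left, center) × (dive left, stay) has no saddle point. Let the kicker play left with probability p; indifference gives 3p + (1−p) = −p + 6(1−p), so p = 5/9.
Similarly the goalkeeper's optimal q on dive left is 7/9, and the value is 3·(7/9) + (-1)·(2/9) = 19/9.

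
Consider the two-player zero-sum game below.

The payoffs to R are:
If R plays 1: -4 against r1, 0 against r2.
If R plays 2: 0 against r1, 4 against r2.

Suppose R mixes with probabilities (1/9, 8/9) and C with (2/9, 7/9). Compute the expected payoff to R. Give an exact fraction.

8/3

Against (2/9, 7/9), each row's expected payoff is 1: -8/9; 2: 28/9.
Taking the (1/9, 8/9)-weighted average: (1/9)·(-8/9) + (8/9)·(28/9) = 8/3.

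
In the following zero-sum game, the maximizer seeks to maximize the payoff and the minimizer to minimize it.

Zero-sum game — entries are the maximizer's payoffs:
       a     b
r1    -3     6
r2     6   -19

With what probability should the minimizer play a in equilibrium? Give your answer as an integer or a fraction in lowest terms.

25/34

Row minima are -3 and -19, so the maximizer's maximin is -3; column maxima are 6 and 6, so the minimizer's minimax is 6. These differ, so the equilibrium is in mixed strategies.
Let the minimizer play a with probability q. The maximizer is indifferent when −3q + 6(1−q) = 6q − 19(1−q), giving q = 25/34.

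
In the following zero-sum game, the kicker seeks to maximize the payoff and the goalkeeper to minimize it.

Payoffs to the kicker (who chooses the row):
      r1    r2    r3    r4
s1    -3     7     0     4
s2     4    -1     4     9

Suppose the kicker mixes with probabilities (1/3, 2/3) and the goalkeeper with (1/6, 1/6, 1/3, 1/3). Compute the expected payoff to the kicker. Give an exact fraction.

35/9

Against (1/6, 1/6, 1/3, 1/3), each row's expected payoff is s1: 2; s2: 29/6.
Taking the (1/3, 2/3)-weighted average: (1/3)·(2) + (2/3)·(29/6) = 35/9.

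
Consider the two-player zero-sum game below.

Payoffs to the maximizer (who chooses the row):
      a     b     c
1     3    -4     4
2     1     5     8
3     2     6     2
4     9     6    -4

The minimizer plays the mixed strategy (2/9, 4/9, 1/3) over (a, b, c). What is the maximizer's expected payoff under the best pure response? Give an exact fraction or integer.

46/9

1: (3)·(2/9) + (-4)·(4/9) + (4)·(1/3) = 2/9.
2: (1)·(2/9) + (5)·(4/9) + (8)·(1/3) = 46/9.
3: (2)·(2/9) + (6)·(4/9) + (2)·(1/3) = 34/9.
4: (9)·(2/9) + (6)·(4/9) + (-4)·(1/3) = 10/3.
The best pure response is 2 with expected payoff 46/9.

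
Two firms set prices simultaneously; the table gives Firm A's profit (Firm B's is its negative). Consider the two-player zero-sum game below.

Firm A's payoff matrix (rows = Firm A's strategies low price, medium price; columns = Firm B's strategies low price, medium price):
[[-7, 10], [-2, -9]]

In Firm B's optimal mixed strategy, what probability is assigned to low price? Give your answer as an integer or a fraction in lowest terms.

19/24

Row minima are -7 and -9, so Firm A's maximin is -7; column maxima are -2 and 10, so Firm B's minimax is -2. These differ, so the equilibrium is in mixed strategies.
Let Firm B play low price with probability q. Firm A is indifferent when −7q + 10(1−q) = −2q − 9(1−q), giving q = 19/24.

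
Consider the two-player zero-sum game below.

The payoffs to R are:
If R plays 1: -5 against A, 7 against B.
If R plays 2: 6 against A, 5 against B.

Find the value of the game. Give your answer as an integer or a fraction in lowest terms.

67/13

Row minima are -5 and 5, so R's maximin is 5; column maxima are 6 and 7, so C's minimax is 6. These differ, so the equilibrium is in mixed strategies.
Let R play 1 with probability p. C is indifferent when −5p + 6(1−p) = 7p + 5(1−p), giving p = 1/13.
Let C play A with probability q. R is indifferent when −5q + 7(1−q) = 6q + 5(1−q), giving q = 2/13.
The value is -5·(2/13) + (7)·(11/13) = 67/13.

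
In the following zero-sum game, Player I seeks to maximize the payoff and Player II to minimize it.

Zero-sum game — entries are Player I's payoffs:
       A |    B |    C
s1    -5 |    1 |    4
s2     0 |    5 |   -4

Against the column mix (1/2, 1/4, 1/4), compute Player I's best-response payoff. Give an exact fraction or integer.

1/4

s1: (-5)·(1/2) + (1)·(1/4) + (4)·(1/4) = -5/4.
s2: (0)·(1/2) + (5)·(1/4) + (-4)·(1/4) = 1/4.
The best pure response is s2 with expected payoff 1/4.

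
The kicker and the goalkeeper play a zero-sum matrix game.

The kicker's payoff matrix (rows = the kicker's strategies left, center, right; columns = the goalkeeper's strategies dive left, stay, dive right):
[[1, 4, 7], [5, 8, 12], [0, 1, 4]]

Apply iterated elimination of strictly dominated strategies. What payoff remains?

5

Row left is strictly dominated by row center (5>1, 8>4, 12>7); eliminate left.
Row right is strictly dominated by row center (5>0, 8>1, 12>4); eliminate right.
Column dive right is strictly dominated by dive left for the goalkeeper (5<12); eliminate dive right.
Column stay is strictly dominated by dive left for the goalkeeper (5<8); eliminate stay.
Only (center, dive left) remains, with payoff 5.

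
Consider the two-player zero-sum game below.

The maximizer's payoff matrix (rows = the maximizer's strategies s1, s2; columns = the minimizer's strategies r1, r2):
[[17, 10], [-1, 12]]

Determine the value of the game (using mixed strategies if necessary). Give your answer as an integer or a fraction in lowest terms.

107/10

Row minima are 10 and -1, so the maximizer's maximin is 10; column maxima are 17 and 12, so the minimizer's minimax is 12. These differ, so the equilibrium is in mixed strategies.
Let the maximizer play s1 with probability p. The minimizer is indifferent when 17p − (1−p) = 10p + 12(1−p), giving p = 13/20.
Let the minimizer play r1 with probability q. The maximizer is indifferent when 17q + 10(1−q) = −q + 12(1−q), giving q = 1/10.
The value is 17·(1/10) + (10)·(9/10) = 107/10.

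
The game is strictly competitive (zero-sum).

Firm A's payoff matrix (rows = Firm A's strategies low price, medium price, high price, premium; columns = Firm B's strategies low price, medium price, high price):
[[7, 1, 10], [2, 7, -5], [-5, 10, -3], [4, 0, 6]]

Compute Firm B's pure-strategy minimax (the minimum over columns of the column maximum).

The worst case (largest entry) in each column is low price: 7, medium price: 10, high price: 10.
The best (smallest) of these is 7.

7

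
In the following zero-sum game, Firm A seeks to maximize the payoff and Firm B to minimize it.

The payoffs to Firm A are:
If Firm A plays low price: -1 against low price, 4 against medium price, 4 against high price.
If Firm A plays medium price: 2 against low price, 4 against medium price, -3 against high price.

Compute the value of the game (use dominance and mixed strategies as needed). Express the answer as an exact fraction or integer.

Column medium price is strictly dominated by low price for Firm B (it gives Firm A more in every row).
The remaining 2×2 game on (low price, medium price) × (low price, high price) has no saddle point. Let Firm A play low price with probability p; indifference gives −p + 2(1−p) = 4p − 3(1−p), so p = 1/2.
Similarly Firm B's optimal q on low price is 7/10, and the value is -1·(7/10) + (4)·(3/10) = 1/2.

1/2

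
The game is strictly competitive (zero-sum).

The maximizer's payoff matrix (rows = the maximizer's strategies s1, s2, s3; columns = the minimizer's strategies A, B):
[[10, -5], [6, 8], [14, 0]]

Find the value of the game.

7

Row s1 is strictly dominated by row s3, so the maximizer never plays it.
The remaining 2×2 game on (s2, s3) × (A, B) has no saddle point. Let the maximizer play s2 with probability p; indifference gives 6p + 14(1−p) = 8p, so p = 7/8.
Similarly the minimizer's optimal q on A is 1/2, and the value is 6·(1/2) + (8)·(1/2) = 7.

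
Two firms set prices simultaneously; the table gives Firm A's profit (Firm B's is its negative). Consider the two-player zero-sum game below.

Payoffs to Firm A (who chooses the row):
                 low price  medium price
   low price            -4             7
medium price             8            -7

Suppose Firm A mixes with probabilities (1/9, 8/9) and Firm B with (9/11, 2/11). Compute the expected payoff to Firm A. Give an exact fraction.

Against (9/11, 2/11), each row's expected payoff is low price: -2; medium price: 58/11.
Taking the (1/9, 8/9)-weighted average: (1/9)·(-2) + (8/9)·(58/11) = 442/99.

442/99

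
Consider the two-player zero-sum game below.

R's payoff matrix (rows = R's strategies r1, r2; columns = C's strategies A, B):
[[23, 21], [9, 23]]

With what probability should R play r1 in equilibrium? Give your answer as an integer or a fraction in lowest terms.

7/8

Row minima are 21 and 9, so R's maximin is 21; column maxima are 23 and 23, so C's minimax is 23. These differ, so the equilibrium is in mixed strategies.
Let R play r1 with probability p. C is indifferent when 23p + 9(1−p) = 21p + 23(1−p), giving p = 7/8.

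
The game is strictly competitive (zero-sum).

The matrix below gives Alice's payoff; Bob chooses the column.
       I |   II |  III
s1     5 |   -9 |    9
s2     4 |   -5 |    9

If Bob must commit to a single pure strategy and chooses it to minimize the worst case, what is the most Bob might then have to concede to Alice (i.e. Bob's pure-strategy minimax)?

The worst case (largest entry) in each column is I: 5, II: -5, III: 9.
The best (smallest) of these is -5.

-5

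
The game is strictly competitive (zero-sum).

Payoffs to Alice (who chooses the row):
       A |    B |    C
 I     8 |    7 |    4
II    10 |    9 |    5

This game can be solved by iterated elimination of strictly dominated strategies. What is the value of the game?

Row I is strictly dominated by row II (10>8, 9>7, 5>4); eliminate I.
Column B is strictly dominated by C for Bob (5<9); eliminate B.
Column A is strictly dominated by C for Bob (5<10); eliminate A.
Only (II, C) remains, with payoff 5.

5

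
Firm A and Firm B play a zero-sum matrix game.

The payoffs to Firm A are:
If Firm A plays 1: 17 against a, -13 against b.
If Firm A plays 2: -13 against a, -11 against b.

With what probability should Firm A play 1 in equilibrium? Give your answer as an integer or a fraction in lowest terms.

Row minima are -13 and -13, so Firm A's maximin is -13; column maxima are 17 and -11, so Firm B's minimax is -11. These differ, so the equilibrium is in mixed strategies.
Let Firm A play 1 with probability p. Firm B is indifferent when 17p − 13(1−p) = −13p − 11(1−p), giving p = 1/16.

1/16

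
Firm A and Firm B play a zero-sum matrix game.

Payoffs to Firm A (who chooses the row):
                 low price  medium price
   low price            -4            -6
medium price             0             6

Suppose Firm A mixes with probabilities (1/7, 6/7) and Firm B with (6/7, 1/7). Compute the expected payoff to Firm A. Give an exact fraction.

6/49

Against (6/7, 1/7), each row's expected payoff is low price: -30/7; medium price: 6/7.
Taking the (1/7, 6/7)-weighted average: (1/7)·(-30/7) + (6/7)·(6/7) = 6/49.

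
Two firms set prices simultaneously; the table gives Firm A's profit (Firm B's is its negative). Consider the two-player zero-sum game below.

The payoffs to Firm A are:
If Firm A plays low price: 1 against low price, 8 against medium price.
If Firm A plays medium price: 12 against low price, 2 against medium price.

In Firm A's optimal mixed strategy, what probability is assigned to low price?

10/17

Row minima are 1 and 2, so Firm A's maximin is 2; column maxima are 12 and 8, so Firm B's minimax is 8. These differ, so the equilibrium is in mixed strategies.
Let Firm A play low price with probability p. Firm B is indifferent when p + 12(1−p) = 8p + 2(1−p), giving p = 10/17.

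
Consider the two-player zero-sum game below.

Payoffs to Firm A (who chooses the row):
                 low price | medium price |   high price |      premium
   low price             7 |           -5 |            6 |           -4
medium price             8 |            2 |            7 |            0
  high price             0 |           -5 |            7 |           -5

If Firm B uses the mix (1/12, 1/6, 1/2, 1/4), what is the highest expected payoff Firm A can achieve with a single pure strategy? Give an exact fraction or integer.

9/2

low price: (7)·(1/12) + (-5)·(1/6) + (6)·(1/2) + (-4)·(1/4) = 7/4.
medium price: (8)·(1/12) + (2)·(1/6) + (7)·(1/2) + (0)·(1/4) = 9/2.
high price: (0)·(1/12) + (-5)·(1/6) + (7)·(1/2) + (-5)·(1/4) = 17/12.
The best pure response is medium price with expected payoff 9/2.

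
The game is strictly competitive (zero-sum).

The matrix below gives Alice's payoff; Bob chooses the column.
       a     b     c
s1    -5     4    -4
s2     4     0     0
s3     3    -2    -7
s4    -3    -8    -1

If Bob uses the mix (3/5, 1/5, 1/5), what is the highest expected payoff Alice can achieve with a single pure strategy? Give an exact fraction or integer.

s1: (-5)·(3/5) + (4)·(1/5) + (-4)·(1/5) = -3.
s2: (4)·(3/5) + (0)·(1/5) + (0)·(1/5) = 12/5.
s3: (3)·(3/5) + (-2)·(1/5) + (-7)·(1/5) = 0.
s4: (-3)·(3/5) + (-8)·(1/5) + (-1)·(1/5) = -18/5.
The best pure response is s2 with expected payoff 12/5.

12/5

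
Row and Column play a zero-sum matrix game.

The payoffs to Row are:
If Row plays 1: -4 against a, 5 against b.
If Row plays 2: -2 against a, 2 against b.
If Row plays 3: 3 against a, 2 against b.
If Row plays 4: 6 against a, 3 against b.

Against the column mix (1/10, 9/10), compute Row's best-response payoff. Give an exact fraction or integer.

1: (-4)·(1/10) + (5)·(9/10) = 41/10.
2: (-2)·(1/10) + (2)·(9/10) = 8/5.
3: (3)·(1/10) + (2)·(9/10) = 21/10.
4: (6)·(1/10) + (3)·(9/10) = 33/10.
The best pure response is 1 with expected payoff 41/10.

41/10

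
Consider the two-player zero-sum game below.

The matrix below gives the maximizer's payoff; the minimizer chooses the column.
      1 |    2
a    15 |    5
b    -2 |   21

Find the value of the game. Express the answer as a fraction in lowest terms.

Row minima are 5 and -2, so the maximizer's maximin is 5; column maxima are 15 and 21, so the minimizer's minimax is 15. These differ, so the equilibrium is in mixed strategies.
Let the maximizer play a with probability p. The minimizer is indifferent when 15p − 2(1−p) = 5p + 21(1−p), giving p = 23/33.
Let the minimizer play 1 with probability q. The maximizer is indifferent when 15q + 5(1−q) = −2q + 21(1−q), giving q = 16/33.
The value is 15·(16/33) + (5)·(17/33) = 325/33.

325/33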